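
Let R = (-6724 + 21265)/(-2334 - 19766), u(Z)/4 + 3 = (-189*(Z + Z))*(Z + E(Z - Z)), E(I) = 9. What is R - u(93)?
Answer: 316976837859/22100 ≈ 1.4343e+7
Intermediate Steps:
u(Z) = -12 - 1512*Z*(9 + Z) (u(Z) = -12 + 4*((-189*(Z + Z))*(Z + 9)) = -12 + 4*((-378*Z)*(9 + Z)) = -12 + 4*(-378*Z*(9 + Z)) = -12 - 1512*Z*(9 + Z))
R = -14541/22100 (R = 14541/(-22100) = 14541*(-1/22100) = -14541/22100 ≈ -0.65796)
R - u(93) = -14541/22100 - (-12 - 13608*93 - 1512*93²) = -14541/22100 - (-12 - 1265544 - 1512*8649) = -14541/22100 - (-12 - 1265544 - 13077288) = -14541/22100 - 1*(-14342844) = -14541/22100 + 14342844 = 316976837859/22100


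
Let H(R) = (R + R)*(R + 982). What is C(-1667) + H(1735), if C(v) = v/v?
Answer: 9427991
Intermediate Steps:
C(v) = 1
H(R) = 2*R*(982 + R) (H(R) = (2*R)*(982 + R) = 2*R*(982 + R))
C(-1667) + H(1735) = 1 + 2*1735*(982 + 1735) = 1 + 2*1735*2717 = 1 + 9427990 = 9427991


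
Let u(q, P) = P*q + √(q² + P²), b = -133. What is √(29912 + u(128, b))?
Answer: √(12888 + √34073) ≈ 114.34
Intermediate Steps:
u(q, P) = √(P² + q²) + P*q (u(q, P) = P*q + √(P² + q²) = √(P² + q²) + P*q)
√(29912 + u(128, b)) = √(29912 + (√((-133)² + 128²) - 133*128)) = √(29912 + (√(17689 + 16384) - 17024)) = √(29912 + (√34073 - 17024)) = √(29912 + (-17024 + √34073)) = √(12888 + √34073)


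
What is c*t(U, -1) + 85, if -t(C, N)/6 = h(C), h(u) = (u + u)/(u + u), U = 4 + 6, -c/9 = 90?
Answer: 4945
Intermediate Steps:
c = -810 (c = -9*90 = -810)
U = 10
h(u) = 1 (h(u) = (2*u)/((2*u)) = (2*u)*(1/(2*u)) = 1)
t(C, N) = -6 (t(C, N) = -6*1 = -6)
c*t(U, -1) + 85 = -810*(-6) + 85 = 4860 + 85 = 4945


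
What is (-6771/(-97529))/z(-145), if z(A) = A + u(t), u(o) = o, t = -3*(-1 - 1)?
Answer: -6771/13556531 ≈ -0.00049946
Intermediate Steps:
t = 6 (t = -3*(-2) = 6)
z(A) = 6 + A (z(A) = A + 6 = 6 + A)
(-6771/(-97529))/z(-145) = (-6771/(-97529))/(6 - 145) = -6771*(-1/97529)/(-139) = (6771/97529)*(-1/139) = -6771/13556531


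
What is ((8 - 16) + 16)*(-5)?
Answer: -40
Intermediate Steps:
((8 - 16) + 16)*(-5) = (-8 + 16)*(-5) = 8*(-5) = -40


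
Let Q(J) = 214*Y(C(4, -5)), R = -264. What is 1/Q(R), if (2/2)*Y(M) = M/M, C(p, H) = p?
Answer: 1/214 ≈ 0.0046729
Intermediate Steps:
Y(M) = 1 (Y(M) = M/M = 1)
Q(J) = 214 (Q(J) = 214*1 = 214)
1/Q(R) = 1/214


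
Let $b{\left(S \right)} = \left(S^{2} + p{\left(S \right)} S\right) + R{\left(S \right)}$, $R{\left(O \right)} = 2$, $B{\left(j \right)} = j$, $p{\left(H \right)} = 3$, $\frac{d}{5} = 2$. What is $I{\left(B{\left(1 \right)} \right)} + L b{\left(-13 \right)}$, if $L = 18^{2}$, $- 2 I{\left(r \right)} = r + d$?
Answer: $\frac{85525}{2} \approx 42763.0$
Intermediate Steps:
$d = 10$ ($d = 5 \cdot 2 = 10$)
$I{\left(r \right)} = -5 - \frac{r}{2}$ ($I{\left(r \right)} = - \frac{r + 10}{2} = - \frac{10 + r}{2} = -5 - \frac{r}{2}$)
$b{\left(S \right)} = 2 + S^{2} + 3 S$ ($b{\left(S \right)} = \left(S^{2} + 3 S\right) + 2 = 2 + S^{2} + 3 S$)
$L = 324$
$I{\left(B{\left(1 \right)} \right)} + L b{\left(-13 \right)} = \left(-5 - \frac{1}{2}\right) + 324 \left(2 + \left(-13\right)^{2} + 3 \left(-13\right)\right) = \left(-5 - \frac{1}{2}\right) + 324 \left(2 + 169 - 39\right) = - \frac{11}{2} + 324 \cdot 132 = - \frac{11}{2} + 42768 = \frac{85525}{2}$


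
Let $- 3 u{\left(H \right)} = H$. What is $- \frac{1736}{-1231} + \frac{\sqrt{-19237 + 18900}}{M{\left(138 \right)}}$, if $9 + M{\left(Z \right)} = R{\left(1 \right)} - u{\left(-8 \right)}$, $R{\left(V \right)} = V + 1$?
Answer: $\frac{1736}{1231} - \frac{3 i \sqrt{337}}{29} \approx 1.4102 - 1.8991 i$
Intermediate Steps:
$R{\left(V \right)} = 1 + V$
$u{\left(H \right)} = - \frac{H}{3}$
$M{\left(Z \right)} = - \frac{29}{3}$ ($M{\left(Z \right)} = -9 + \left(\left(1 + 1\right) - \left(- \frac{1}{3}\right) \left(-8\right)\right) = -9 + \left(2 - \frac{8}{3}\right) = -9 - \frac{2}{3} = - \frac{29}{3}$)
$- \frac{1736}{-1231} + \frac{\sqrt{-19237 + 18900}}{M{\left(138 \right)}} = - \frac{1736}{-1231} + \frac{\sqrt{-19237 + 18900}}{- \frac{29}{3}} = \left(-1736\right) \left(- \frac{1}{1231}\right) + \sqrt{-337} \left(- \frac{3}{29}\right) = \frac{1736}{1231} + i \sqrt{337} \left(- \frac{3}{29}\right) = \frac{1736}{1231} - \frac{3 i \sqrt{337}}{29}$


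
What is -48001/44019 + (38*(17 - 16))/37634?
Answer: -902398456/828305523 ≈ -1.0895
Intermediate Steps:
-48001/44019 + (38*(17 - 16))/37634 = -48001*1/44019 + (38*1)*(1/37634) = -48001/44019 + 38*(1/37634) = -48001/44019 + 19/18817 = -902398456/828305523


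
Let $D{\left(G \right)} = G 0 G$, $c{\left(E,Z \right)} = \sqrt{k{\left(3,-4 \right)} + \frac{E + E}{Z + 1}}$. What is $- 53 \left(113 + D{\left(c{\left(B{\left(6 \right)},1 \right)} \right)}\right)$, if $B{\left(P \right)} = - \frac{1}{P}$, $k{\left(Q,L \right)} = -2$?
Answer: $-5989$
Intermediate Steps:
$c{\left(E,Z \right)} = \sqrt{-2 + \frac{2 E}{1 + Z}}$ ($c{\left(E,Z \right)} = \sqrt{-2 + \frac{E + E}{Z + 1}} = \sqrt{-2 + \frac{2 E}{1 + Z}}$)
$D{\left(G \right)} = 0$ ($D{\left(G \right)} = 0 G = 0$)
$- 53 \left(113 + D{\left(c{\left(B{\left(6 \right)},1 \right)} \right)}\right) = - 53 \left(113 + 0\right) = \left(-53\right) 113 = -5989$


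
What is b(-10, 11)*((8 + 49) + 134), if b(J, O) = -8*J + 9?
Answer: 16999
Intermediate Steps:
b(J, O) = 9 - 8*J
b(-10, 11)*((8 + 49) + 134) = (9 - 8*(-10))*((8 + 49) + 134) = (9 + 80)*(57 + 134) = 89*191 = 16999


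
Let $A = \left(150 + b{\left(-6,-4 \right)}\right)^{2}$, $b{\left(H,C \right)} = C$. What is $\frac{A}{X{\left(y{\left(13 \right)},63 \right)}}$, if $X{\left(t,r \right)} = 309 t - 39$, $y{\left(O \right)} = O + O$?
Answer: $\frac{21316}{7995} \approx 2.6662$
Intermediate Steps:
$y{\left(O \right)} = 2 O$
$A = 21316$ ($A = \left(150 - 4\right)^{2} = 146^{2} = 21316$)
$X{\left(t,r \right)} = -39 + 309 t$
$\frac{A}{X{\left(y{\left(13 \right)},63 \right)}} = \frac{21316}{-39 + 309 \cdot 2 \cdot 13} = \frac{21316}{-39 + 309 \cdot 26} = \frac{21316}{-39 + 8034} = \frac{21316}{7995}$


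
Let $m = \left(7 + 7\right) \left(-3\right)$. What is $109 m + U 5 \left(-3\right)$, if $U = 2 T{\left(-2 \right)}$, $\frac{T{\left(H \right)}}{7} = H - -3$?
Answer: $-4788$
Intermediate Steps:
$T{\left(H \right)} = 21 + 7 H$ ($T{\left(H \right)} = 7 \left(H - -3\right) = 7 \left(H + 3\right) = 7 \left(3 + H\right) = 21 + 7 H$)
$m = -42$ ($m = 14 \left(-3\right) = -42$)
$U = 14$ ($U = 2 \left(21 + 7 \left(-2\right)\right) = 2 \left(21 - 14\right) = 2 \cdot 7 = 14$)
$109 m + U 5 \left(-3\right) = 109 \left(-42\right) + 14 \cdot 5 \left(-3\right) = -4578 + 70 \left(-3\right) = -4578 - 210 = -4788$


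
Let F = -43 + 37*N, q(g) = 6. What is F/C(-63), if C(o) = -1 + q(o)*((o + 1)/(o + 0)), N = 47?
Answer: 35616/103 ≈ 345.79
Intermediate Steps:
F = 1696 (F = -43 + 37*47 = -43 + 1739 = 1696)
C(o) = -1 + 6*(1 + o)/o (C(o) = -1 + 6*((o + 1)/(o + 0)) = -1 + 6*((1 + o)/o) = -1 + 6*(1 + o)/o)
F/C(-63) = 1696/(5 + 6/(-63)) = 1696/(5 + 6*(-1/63)) = 1696/(5 - 2/21) = 1696/(103/21) = 1696*(21/103) = 35616/103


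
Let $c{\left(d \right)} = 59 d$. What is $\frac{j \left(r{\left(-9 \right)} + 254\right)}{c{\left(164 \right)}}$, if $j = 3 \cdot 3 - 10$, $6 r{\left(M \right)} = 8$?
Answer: $- \frac{383}{14514} \approx -0.026388$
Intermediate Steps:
$r{\left(M \right)} = \frac{4}{3}$ ($r{\left(M \right)} = \frac{1}{6} \cdot 8 = \frac{4}{3}$)
$j = -1$ ($j = 9 - 10 = -1$)
$\frac{j \left(r{\left(-9 \right)} + 254\right)}{c{\left(164 \right)}} = \frac{\left(-1\right) \left(\frac{4}{3} + 254\right)}{59 \cdot 164} = \frac{\left(-1\right) \frac{766}{3}}{9676} = \left(- \frac{766}{3}\right) \frac{1}{9676} = - \frac{383}{14514}$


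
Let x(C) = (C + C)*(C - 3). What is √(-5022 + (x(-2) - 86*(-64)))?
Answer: √502 ≈ 22.405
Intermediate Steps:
x(C) = 2*C*(-3 + C) (x(C) = (2*C)*(-3 + C) = 2*C*(-3 + C))
√(-5022 + (x(-2) - 86*(-64))) = √(-5022 + (2*(-2)*(-3 - 2) - 86*(-64))) = √(-5022 + (2*(-2)*(-5) + 5504)) = √(-5022 + (20 + 5504)) = √(-5022 + 5524) = √502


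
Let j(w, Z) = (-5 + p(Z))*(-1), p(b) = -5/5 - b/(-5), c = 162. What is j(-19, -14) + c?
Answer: 854/5 ≈ 170.80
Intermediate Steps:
p(b) = -1 + b/5 (p(b) = -5*1/5 - b*(-1/5) = -1 + b/5)
j(w, Z) = 6 - Z/5 (j(w, Z) = (-5 + (-1 + Z/5))*(-1) = (-6 + Z/5)*(-1) = 6 - Z/5)
j(-19, -14) + c = (6 - 1/5*(-14)) + 162 = (6 + 14/5) + 162 = 44/5 + 162 = 854/5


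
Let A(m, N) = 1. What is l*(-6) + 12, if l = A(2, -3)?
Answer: 6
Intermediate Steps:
l = 1
l*(-6) + 12 = 1*(-6) + 12 = -6 + 12 = 6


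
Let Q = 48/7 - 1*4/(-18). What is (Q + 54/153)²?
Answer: 63361600/1147041 ≈ 55.239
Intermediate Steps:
Q = 446/63 (Q = 48*(⅐) - 4*(-1/18) = 48/7 + 2/9 = 446/63 ≈ 7.0794)
(Q + 54/153)² = (446/63 + 54/153)² = (446/63 + 54*(1/153))² = (446/63 + 6/17)² = (7960/1071)² = 63361600/1147041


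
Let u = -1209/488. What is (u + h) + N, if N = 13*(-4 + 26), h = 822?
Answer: 539495/488 ≈ 1105.5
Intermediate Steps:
u = -1209/488 (u = -1209*1/488 = -1209/488 ≈ -2.4775)
N = 286 (N = 13*22 = 286)
(u + h) + N = (-1209/488 + 822) + 286 = 399927/488 + 286 = 539495/488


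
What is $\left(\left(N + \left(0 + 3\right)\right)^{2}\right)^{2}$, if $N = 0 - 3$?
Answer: $0$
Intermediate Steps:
$N = -3$ ($N = 0 - 3 = -3$)
$\left(\left(N + \left(0 + 3\right)\right)^{2}\right)^{2} = \left(\left(-3 + \left(0 + 3\right)\right)^{2}\right)^{2} = \left(\left(-3 + 3\right)^{2}\right)^{2} = \left(0^{2}\right)^{2} = 0^{2} = 0$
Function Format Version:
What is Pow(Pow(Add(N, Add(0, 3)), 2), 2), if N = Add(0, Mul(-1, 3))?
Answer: 0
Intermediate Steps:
N = -3 (N = Add(0, -3) = -3)
Pow(Pow(Add(N, Add(0, 3)), 2), 2) = Pow(Pow(Add(-3, Add(0, 3)), 2), 2) = Pow(Pow(Add(-3, 3), 2), 2) = Pow(Pow(0, 2), 2) = Pow(0, 2) = 0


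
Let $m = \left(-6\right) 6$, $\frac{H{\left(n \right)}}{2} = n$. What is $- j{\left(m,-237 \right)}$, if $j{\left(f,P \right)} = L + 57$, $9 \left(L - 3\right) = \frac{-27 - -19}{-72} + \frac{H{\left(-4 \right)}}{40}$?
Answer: $- \frac{24296}{405} \approx -59.99$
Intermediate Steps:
$H{\left(n \right)} = 2 n$
$L = \frac{1211}{405}$ ($L = 3 + \frac{\frac{-27 - -19}{-72} + \frac{2 \left(-4\right)}{40}}{9} = 3 + \frac{\left(-27 + 19\right) \left(- \frac{1}{72}\right) - \frac{1}{5}}{9} = 3 + \frac{\left(-8\right) \left(- \frac{1}{72}\right) - \frac{1}{5}}{9} = 3 + \frac{\frac{1}{9} - \frac{1}{5}}{9} = 3 + \frac{1}{9} \left(- \frac{4}{45}\right) = 3 - \frac{4}{405} = \frac{1211}{405} \approx 2.9901$)
$m = -36$
$j{\left(f,P \right)} = \frac{24296}{405}$ ($j{\left(f,P \right)} = \frac{1211}{405} + 57 = \frac{24296}{405}$)
$- j{\left(m,-237 \right)} = \left(-1\right) \frac{24296}{405} = - \frac{24296}{405}$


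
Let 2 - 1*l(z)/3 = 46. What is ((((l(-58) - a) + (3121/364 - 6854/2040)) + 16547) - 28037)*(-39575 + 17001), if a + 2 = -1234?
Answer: 5437763509907/23205 ≈ 2.3434e+8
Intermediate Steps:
l(z) = -132 (l(z) = 6 - 3*46 = 6 - 138 = -132)
a = -1236 (a = -2 - 1234 = -1236)
((((l(-58) - a) + (3121/364 - 6854/2040)) + 16547) - 28037)*(-39575 + 17001) = ((((-132 - 1*(-1236)) + (3121/364 - 6854/2040)) + 16547) - 28037)*(-39575 + 17001) = ((((-132 + 1236) + (3121*(1/364) - 6854*1/2040)) + 16547) - 28037)*(-22574) = (((1104 + (3121/364 - 3427/1020)) + 16547) - 28037)*(-22574) = (((1104 + 241999/46410) + 16547) - 28037)*(-22574) = ((51478639/46410 + 16547) - 28037)*(-22574) = (819424909/46410 - 28037)*(-22574) = -481772261/46410*(-22574) = 5437763509907/23205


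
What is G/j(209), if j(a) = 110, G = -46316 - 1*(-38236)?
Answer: -808/11 ≈ -73.455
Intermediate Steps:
G = -8080 (G = -46316 + 38236 = -8080)
G/j(209) = -8080/110 = -8080*1/110 = -808/11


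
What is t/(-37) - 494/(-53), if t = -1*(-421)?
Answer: -4035/1961 ≈ -2.0576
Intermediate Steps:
t = 421
t/(-37) - 494/(-53) = 421/(-37) - 494/(-53) = 421*(-1/37) - 494*(-1/53) = -421/37 + 494/53 = -4035/1961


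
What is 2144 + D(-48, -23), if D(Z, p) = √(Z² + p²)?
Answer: 2144 + √2833 ≈ 2197.2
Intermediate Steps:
2144 + D(-48, -23) = 2144 + √((-48)² + (-23)²) = 2144 + √(2304 + 529) = 2144 + √2833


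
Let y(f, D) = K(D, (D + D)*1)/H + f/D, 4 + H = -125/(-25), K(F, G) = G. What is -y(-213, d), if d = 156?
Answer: -16153/52 ≈ -310.63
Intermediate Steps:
H = 1 (H = -4 - 125/(-25) = -4 - 125*(-1/25) = -4 + 5 = 1)
y(f, D) = 2*D + f/D (y(f, D) = ((D + D)*1)/1 + f/D = ((2*D)*1)*1 + f/D = (2*D)*1 + f/D = 2*D + f/D)
-y(-213, d) = -(2*156 - 213/156) = -(312 - 213*1/156) = -(312 - 71/52) = -1*16153/52 = -16153/52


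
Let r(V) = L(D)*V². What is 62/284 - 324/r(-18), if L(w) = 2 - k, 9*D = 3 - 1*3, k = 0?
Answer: -20/71 ≈ -0.28169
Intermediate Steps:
D = 0 (D = (3 - 1*3)/9 = (3 - 3)/9 = (⅑)*0 = 0)
L(w) = 2 (L(w) = 2 - 1*0 = 2 + 0 = 2)
r(V) = 2*V²
62/284 - 324/r(-18) = 62/284 - 324/(2*(-18)²) = 62*(1/284) - 324/(2*324) = 31/142 - 324/648 = 31/142 - 324*1/648 = 31/142 - ½ = -20/71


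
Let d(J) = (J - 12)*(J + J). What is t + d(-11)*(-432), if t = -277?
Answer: -218869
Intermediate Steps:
d(J) = 2*J*(-12 + J) (d(J) = (-12 + J)*(2*J) = 2*J*(-12 + J))
t + d(-11)*(-432) = -277 + (2*(-11)*(-12 - 11))*(-432) = -277 + (2*(-11)*(-23))*(-432) = -277 + 506*(-432) = -277 - 218592 = -218869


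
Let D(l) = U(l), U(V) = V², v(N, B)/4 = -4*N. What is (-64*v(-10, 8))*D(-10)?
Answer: -1024000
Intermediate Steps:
v(N, B) = -16*N (v(N, B) = 4*(-4*N) = -16*N)
D(l) = l²
(-64*v(-10, 8))*D(-10) = -(-1024)*(-10)*(-10)² = -64*160*100 = -10240*100 = -1024000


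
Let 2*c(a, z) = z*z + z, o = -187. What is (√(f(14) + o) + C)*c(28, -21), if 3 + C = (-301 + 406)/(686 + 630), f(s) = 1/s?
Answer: -57645/94 + 15*I*√36638 ≈ -613.25 + 2871.2*I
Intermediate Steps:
c(a, z) = z/2 + z²/2 (c(a, z) = (z*z + z)/2 = (z² + z)/2 = (z + z²)/2 = z/2 + z²/2)
C = -549/188 (C = -3 + (-301 + 406)/(686 + 630) = -3 + 105/1316 = -3 + 105*(1/1316) = -3 + 15/188 = -549/188 ≈ -2.9202)
(√(f(14) + o) + C)*c(28, -21) = (√(1/14 - 187) - 549/188)*((½)*(-21)*(1 - 21)) = (√(1/14 - 187) - 549/188)*((½)*(-21)*(-20)) = (√(-2617/14) - 549/188)*210 = (I*√36638/14 - 549/188)*210 = (-549/188 + I*√36638/14)*210 = -57645/94 + 15*I*√36638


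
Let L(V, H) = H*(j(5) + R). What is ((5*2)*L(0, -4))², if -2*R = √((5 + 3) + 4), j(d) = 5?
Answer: 44800 - 16000*√3 ≈ 17087.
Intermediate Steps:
R = -√3 (R = -√((5 + 3) + 4)/2 = -√(8 + 4)/2 = -√3 ≈ -1.7320)
L(V, H) = H*(5 - √3)
((5*2)*L(0, -4))² = ((5*2)*(-4*(5 - √3)))² = (10*(-20 + 4*√3))² = (-200 + 40*√3)²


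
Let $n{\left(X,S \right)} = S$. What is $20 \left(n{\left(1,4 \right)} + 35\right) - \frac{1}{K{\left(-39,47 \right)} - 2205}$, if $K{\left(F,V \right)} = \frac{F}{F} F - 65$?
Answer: $\frac{1801021}{2309} \approx 780.0$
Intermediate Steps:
$K{\left(F,V \right)} = -65 + F$ ($K{\left(F,V \right)} = 1 F - 65 = F - 65 = -65 + F$)
$20 \left(n{\left(1,4 \right)} + 35\right) - \frac{1}{K{\left(-39,47 \right)} - 2205} = 20 \left(4 + 35\right) - \frac{1}{\left(-65 - 39\right) - 2205} = 20 \cdot 39 - \frac{1}{-104 - 2205} = 780 - \frac{1}{-2309} = 780 - - \frac{1}{2309} = 780 + \frac{1}{2309} = \frac{1801021}{2309}$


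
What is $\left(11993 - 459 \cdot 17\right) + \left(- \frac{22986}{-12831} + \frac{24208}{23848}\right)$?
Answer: $\frac{53457180654}{12749737} \approx 4192.8$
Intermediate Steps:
$\left(11993 - 459 \cdot 17\right) + \left(- \frac{22986}{-12831} + \frac{24208}{23848}\right) = \left(11993 - 7803\right) + \left(\left(-22986\right) \left(- \frac{1}{12831}\right) + 24208 \cdot \frac{1}{23848}\right) = \left(11993 - 7803\right) + \left(\frac{7662}{4277} + \frac{3026}{2981}\right) = 4190 + \frac{35782624}{12749737} = \frac{53457180654}{12749737}$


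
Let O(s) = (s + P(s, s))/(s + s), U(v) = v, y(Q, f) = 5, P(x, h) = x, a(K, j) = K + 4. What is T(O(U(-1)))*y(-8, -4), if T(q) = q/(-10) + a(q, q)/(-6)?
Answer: -14/3 ≈ -4.6667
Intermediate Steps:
a(K, j) = 4 + K
O(s) = 1 (O(s) = (s + s)/(s + s) = (2*s)/((2*s)) = (2*s)*(1/(2*s)) = 1)
T(q) = -2/3 - 4*q/15 (T(q) = q/(-10) + (4 + q)/(-6) = q*(-1/10) + (4 + q)*(-1/6) = -q/10 + (-2/3 - q/6) = -2/3 - 4*q/15)
T(O(U(-1)))*y(-8, -4) = (-2/3 - 4/15*1)*5 = (-2/3 - 4/15)*5 = -14/15*5 = -14/3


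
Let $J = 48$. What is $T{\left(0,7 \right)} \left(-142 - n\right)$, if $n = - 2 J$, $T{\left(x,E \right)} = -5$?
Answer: $230$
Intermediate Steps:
$n = -96$ ($n = \left(-2\right) 48 = -96$)
$T{\left(0,7 \right)} \left(-142 - n\right) = - 5 \left(-142 - -96\right) = - 5 \left(-142 + 96\right) = \left(-5\right) \left(-46\right) = 230$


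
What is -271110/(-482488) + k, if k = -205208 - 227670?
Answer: -104429084677/241244 ≈ -4.3288e+5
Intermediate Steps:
k = -432878
-271110/(-482488) + k = -271110/(-482488) - 432878 = -271110*(-1/482488) - 432878 = 135555/241244 - 432878 = -104429084677/241244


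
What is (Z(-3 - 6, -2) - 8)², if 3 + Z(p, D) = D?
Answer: 169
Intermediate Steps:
Z(p, D) = -3 + D
(Z(-3 - 6, -2) - 8)² = ((-3 - 2) - 8)² = (-5 - 8)² = (-13)² = 169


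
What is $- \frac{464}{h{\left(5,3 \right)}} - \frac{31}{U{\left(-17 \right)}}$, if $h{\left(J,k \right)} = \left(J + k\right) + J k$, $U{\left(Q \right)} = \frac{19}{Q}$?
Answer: $\frac{3305}{437} \approx 7.5629$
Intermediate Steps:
$h{\left(J,k \right)} = J + k + J k$
$- \frac{464}{h{\left(5,3 \right)}} - \frac{31}{U{\left(-17 \right)}} = - \frac{464}{5 + 3 + 5 \cdot 3} - \frac{31}{19 \frac{1}{-17}} = - \frac{464}{5 + 3 + 15} - \frac{31}{19 \left(- \frac{1}{17}\right)} = - \frac{464}{23} - \frac{31}{- \frac{19}{17}} = \left(-464\right) \frac{1}{23} - - \frac{527}{19} = - \frac{464}{23} + \frac{527}{19} = \frac{3305}{437}$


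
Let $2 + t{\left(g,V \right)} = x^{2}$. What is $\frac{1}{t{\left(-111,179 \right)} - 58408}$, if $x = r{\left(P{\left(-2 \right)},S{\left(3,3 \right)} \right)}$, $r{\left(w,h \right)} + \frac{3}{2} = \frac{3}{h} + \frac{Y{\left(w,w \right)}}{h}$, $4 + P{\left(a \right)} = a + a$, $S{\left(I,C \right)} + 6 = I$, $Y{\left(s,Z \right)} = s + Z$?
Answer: $- \frac{36}{2102471} \approx -1.7123 \cdot 10^{-5}$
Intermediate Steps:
$Y{\left(s,Z \right)} = Z + s$
$S{\left(I,C \right)} = -6 + I$
$P{\left(a \right)} = -4 + 2 a$ ($P{\left(a \right)} = -4 + \left(a + a\right) = -4 + 2 a$)
$r{\left(w,h \right)} = - \frac{3}{2} + \frac{3}{h} + \frac{2 w}{h}$ ($r{\left(w,h \right)} = - \frac{3}{2} + \left(\frac{3}{h} + \frac{w + w}{h}\right) = - \frac{3}{2} + \left(\frac{3}{h} + \frac{2 w}{h}\right) = - \frac{3}{2} + \frac{3}{h} + \frac{2 w}{h}$)
$x = \frac{17}{6}$ ($x = \frac{6 - 3 \left(-6 + 3\right) + 4 \left(-4 + 2 \left(-2\right)\right)}{2 \left(-6 + 3\right)} = \frac{6 - -9 + 4 \left(-4 - 4\right)}{2 \left(-3\right)} = \frac{1}{2} \left(- \frac{1}{3}\right) \left(6 + 9 + 4 \left(-8\right)\right) = \frac{1}{2} \left(- \frac{1}{3}\right) \left(6 + 9 - 32\right) = \frac{1}{2} \left(- \frac{1}{3}\right) \left(-17\right) = \frac{17}{6} \approx 2.8333$)
$t{\left(g,V \right)} = \frac{217}{36}$ ($t{\left(g,V \right)} = -2 + \left(\frac{17}{6}\right)^{2} = -2 + \frac{289}{36} = \frac{217}{36}$)
$\frac{1}{t{\left(-111,179 \right)} - 58408} = \frac{1}{\frac{217}{36} - 58408} = \frac{1}{- \frac{2102471}{36}} = - \frac{36}{2102471}$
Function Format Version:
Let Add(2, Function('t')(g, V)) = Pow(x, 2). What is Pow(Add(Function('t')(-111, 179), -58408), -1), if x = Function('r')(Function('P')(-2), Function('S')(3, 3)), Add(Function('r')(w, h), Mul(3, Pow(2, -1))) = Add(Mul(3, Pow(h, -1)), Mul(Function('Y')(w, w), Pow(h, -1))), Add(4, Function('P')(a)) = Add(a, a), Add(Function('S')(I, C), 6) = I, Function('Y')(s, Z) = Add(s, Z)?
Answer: Rational(-36, 2102471) ≈ -1.7123e-5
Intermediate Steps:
Function('Y')(s, Z) = Add(Z, s)
Function('S')(I, C) = Add(-6, I)
Function('P')(a) = Add(-4, Mul(2, a)) (Function('P')(a) = Add(-4, Add(a, a)) = Add(-4, Mul(2, a)))
Function('r')(w, h) = Add(Rational(-3, 2), Mul(3, Pow(h, -1)), Mul(2, w, Pow(h, -1))) (Function('r')(w, h) = Add(Rational(-3, 2), Add(Mul(3, Pow(h, -1)), Mul(Add(w, w), Pow(h, -1)))) = Add(Rational(-3, 2), Add(Mul(3, Pow(h, -1)), Mul(Mul(2, w), Pow(h, -1)))) = Add(Rational(-3, 2), Add(Mul(3, Pow(h, -1)), Mul(2, w, Pow(h, -1)))) = Add(Rational(-3, 2), Mul(3, Pow(h, -1)), Mul(2, w, Pow(h, -1))))
x = Rational(17, 6) (x = Mul(Rational(1, 2), Pow(Add(-6, 3), -1), Add(6, Mul(-3, Add(-6, 3)), Mul(4, Add(-4, Mul(2, -2))))) = Mul(Rational(1, 2), Pow(-3, -1), Add(6, Mul(-3, -3), Mul(4, Add(-4, -4)))) = Mul(Rational(1, 2), Rational(-1, 3), Add(6, 9, Mul(4, -8))) = Mul(Rational(1, 2), Rational(-1, 3), Add(6, 9, -32)) = Mul(Rational(1, 2), Rational(-1, 3), -17) = Rational(17, 6) ≈ 2.8333)
Function('t')(g, V) = Rational(217, 36) (Function('t')(g, V) = Add(-2, Pow(Rational(17, 6), 2)) = Add(-2, Rational(289, 36)) = Rational(217, 36))
Pow(Add(Function('t')(-111, 179), -58408), -1) = Pow(Add(Rational(217, 36), -58408), -1) = Pow(Rational(-2102471, 36), -1) = Rational(-36, 2102471)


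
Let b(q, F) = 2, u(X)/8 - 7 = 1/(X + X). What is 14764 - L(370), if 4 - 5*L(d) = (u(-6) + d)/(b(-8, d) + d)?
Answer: 20594983/1395 ≈ 14763.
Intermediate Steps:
u(X) = 56 + 4/X (u(X) = 56 + 8/(X + X) = 56 + 8/((2*X)) = 56 + 8*(1/(2*X)) = 56 + 4/X)
L(d) = ⅘ - (166/3 + d)/(5*(2 + d)) (L(d) = ⅘ - ((56 + 4/(-6)) + d)/(5*(2 + d)) = ⅘ - ((56 + 4*(-⅙)) + d)/(5*(2 + d)) = ⅘ - ((56 - ⅔) + d)/(5*(2 + d)) = ⅘ - (166/3 + d)/(5*(2 + d)))
14764 - L(370) = 14764 - (-142 + 9*370)/(15*(2 + 370)) = 14764 - (-142 + 3330)/(15*372) = 14764 - 3188/(15*372) = 14764 - 1*797/1395 = 14764 - 797/1395 = 20594983/1395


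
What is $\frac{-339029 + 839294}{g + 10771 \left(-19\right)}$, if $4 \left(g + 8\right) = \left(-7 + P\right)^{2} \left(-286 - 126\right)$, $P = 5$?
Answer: $- \frac{500265}{205069} \approx -2.4395$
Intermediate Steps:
$g = -420$ ($g = -8 + \frac{\left(-7 + 5\right)^{2} \left(-286 - 126\right)}{4} = -8 + \frac{\left(-2\right)^{2} \left(-412\right)}{4} = -8 + \frac{4 \left(-412\right)}{4} = -8 + \frac{1}{4} \left(-1648\right) = -8 - 412 = -420$)
$\frac{-339029 + 839294}{g + 10771 \left(-19\right)} = \frac{-339029 + 839294}{-420 + 10771 \left(-19\right)} = \frac{500265}{-420 - 204649} = \frac{500265}{-205069} = 500265 \left(- \frac{1}{205069}\right) = - \frac{500265}{205069}$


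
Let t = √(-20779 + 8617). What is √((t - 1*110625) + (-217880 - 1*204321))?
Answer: √(-532826 + I*√12162) ≈ 0.076 + 729.95*I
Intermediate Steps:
t = I*√12162 (t = √(-12162) = I*√12162 ≈ 110.28*I)
√((t - 1*110625) + (-217880 - 1*204321)) = √((I*√12162 - 1*110625) + (-217880 - 1*204321)) = √((I*√12162 - 110625) + (-217880 - 204321)) = √((-110625 + I*√12162) - 422201) = √(-532826 + I*√12162)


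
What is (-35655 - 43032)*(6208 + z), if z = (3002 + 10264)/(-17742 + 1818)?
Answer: -1296275553027/2654 ≈ -4.8842e+8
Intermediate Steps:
z = -2211/2654 (z = 13266/(-15924) = 13266*(-1/15924) = -2211/2654 ≈ -0.83308)
(-35655 - 43032)*(6208 + z) = (-35655 - 43032)*(6208 - 2211/2654) = -78687*16473821/2654 = -1296275553027/2654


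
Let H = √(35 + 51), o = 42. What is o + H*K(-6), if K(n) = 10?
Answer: 42 + 10*√86 ≈ 134.74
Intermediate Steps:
H = √86 ≈ 9.2736
o + H*K(-6) = 42 + √86*10 = 42 + 10*√86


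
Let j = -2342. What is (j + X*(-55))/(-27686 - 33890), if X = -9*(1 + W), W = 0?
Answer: 1847/61576 ≈ 0.029995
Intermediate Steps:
X = -9 (X = -9*(1 + 0) = -9*1 = -9)
(j + X*(-55))/(-27686 - 33890) = (-2342 - 9*(-55))/(-27686 - 33890) = (-2342 + 495)/(-61576) = -1847*(-1/61576) = 1847/61576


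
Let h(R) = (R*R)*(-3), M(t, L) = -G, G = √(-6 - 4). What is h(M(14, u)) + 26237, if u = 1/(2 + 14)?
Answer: 26267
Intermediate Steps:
G = I*√10 (G = √(-10) = I*√10 ≈ 3.1623*I)
u = 1/16 ≈ 0.062500
M(t, L) = -I*√10
h(R) = -3*R² (h(R) = R²*(-3) = -3*R²)
h(M(14, u)) + 26237 = -3*(-I*√10)² + 26237 = -3*(-10) + 26237 = 30 + 26237 = 26267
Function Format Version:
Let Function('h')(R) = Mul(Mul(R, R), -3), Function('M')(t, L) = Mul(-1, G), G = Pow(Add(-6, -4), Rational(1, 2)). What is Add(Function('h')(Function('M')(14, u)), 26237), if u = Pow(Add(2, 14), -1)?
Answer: 26267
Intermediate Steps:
G = Mul(I, Pow(10, Rational(1, 2))) (G = Pow(-10, Rational(1, 2)) = Mul(I, Pow(10, Rational(1, 2))) ≈ Mul(3.1623, I))
u = Rational(1, 16) (u = Pow(16, -1) = Rational(1, 16) ≈ 0.062500)
Function('M')(t, L) = Mul(-1, I, Pow(10, Rational(1, 2))) (Function('M')(t, L) = Mul(-1, Mul(I, Pow(10, Rational(1, 2)))) = Mul(-1, I, Pow(10, Rational(1, 2))))
Function('h')(R) = Mul(-3, Pow(R, 2)) (Function('h')(R) = Mul(Pow(R, 2), -3) = Mul(-3, Pow(R, 2)))
Add(Function('h')(Function('M')(14, u)), 26237) = Add(Mul(-3, Pow(Mul(-1, I, Pow(10, Rational(1, 2))), 2)), 26237) = Add(Mul(-3, -10), 26237) = Add(30, 26237) = 26267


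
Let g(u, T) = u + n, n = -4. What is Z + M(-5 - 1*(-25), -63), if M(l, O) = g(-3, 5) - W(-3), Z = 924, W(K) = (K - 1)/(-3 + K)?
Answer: 2749/3 ≈ 916.33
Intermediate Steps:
W(K) = (-1 + K)/(-3 + K)
g(u, T) = -4 + u (g(u, T) = u - 4 = -4 + u)
M(l, O) = -23/3 (M(l, O) = (-4 - 3) - (-1 - 3)/(-3 - 3) = -7 - (-4)/(-6) = -7 - (-1)*(-4)/6 = -7 - 1*⅔ = -7 - ⅔ = -23/3)
Z + M(-5 - 1*(-25), -63) = 924 - 23/3 = 2749/3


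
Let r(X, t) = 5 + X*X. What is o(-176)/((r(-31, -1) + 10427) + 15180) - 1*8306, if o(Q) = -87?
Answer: -220715425/26573 ≈ -8306.0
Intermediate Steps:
r(X, t) = 5 + X²
o(-176)/((r(-31, -1) + 10427) + 15180) - 1*8306 = -87/(((5 + (-31)²) + 10427) + 15180) - 1*8306 = -87/(((5 + 961) + 10427) + 15180) - 8306 = -87/((966 + 10427) + 15180) - 8306 = -87/(11393 + 15180) - 8306 = -87/26573 - 8306 = -220715425/26573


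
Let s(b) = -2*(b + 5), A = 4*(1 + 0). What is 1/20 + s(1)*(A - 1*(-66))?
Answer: -16799/20 ≈ -839.95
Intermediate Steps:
A = 4 (A = 4*1 = 4)
s(b) = -10 - 2*b (s(b) = -2*(5 + b) = -10 - 2*b)
1/20 + s(1)*(A - 1*(-66)) = 1/20 + (-10 - 2*1)*(4 - 1*(-66)) = 1/20 + (-10 - 2)*(4 + 66) = 1/20 - 12*70 = 1/20 - 840 = -16799/20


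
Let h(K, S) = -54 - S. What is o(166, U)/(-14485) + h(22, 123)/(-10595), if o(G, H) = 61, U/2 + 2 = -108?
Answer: 76702/6138743 ≈ 0.012495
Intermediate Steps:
U = -220 (U = -4 + 2*(-108) = -4 - 216 = -220)
o(166, U)/(-14485) + h(22, 123)/(-10595) = 61/(-14485) + (-54 - 1*123)/(-10595) = 61*(-1/14485) + (-54 - 123)*(-1/10595) = -61/14485 - 177*(-1/10595) = -61/14485 + 177/10595 = 76702/6138743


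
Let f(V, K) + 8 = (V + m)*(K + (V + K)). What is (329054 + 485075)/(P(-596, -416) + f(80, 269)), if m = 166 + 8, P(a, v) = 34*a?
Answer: 814129/136700 ≈ 5.9556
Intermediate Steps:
m = 174
f(V, K) = -8 + (174 + V)*(V + 2*K) (f(V, K) = -8 + (V + 174)*(K + (V + K)) = -8 + (174 + V)*(K + (K + V)) = -8 + (174 + V)*(V + 2*K))
(329054 + 485075)/(P(-596, -416) + f(80, 269)) = (329054 + 485075)/(34*(-596) + (-8 + 80**2 + 174*80 + 348*269 + 2*269*80)) = 814129/(-20264 + (-8 + 6400 + 13920 + 93612 + 43040)) = 814129/(-20264 + 156964) = 814129/136700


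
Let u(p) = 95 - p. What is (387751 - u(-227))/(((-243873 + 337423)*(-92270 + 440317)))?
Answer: 55347/4651399550 ≈ 1.1899e-5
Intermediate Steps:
(387751 - u(-227))/(((-243873 + 337423)*(-92270 + 440317))) = (387751 - (95 - 1*(-227)))/(((-243873 + 337423)*(-92270 + 440317))) = (387751 - (95 + 227))/((93550*348047)) = (387751 - 1*322)/32559796850 = (387751 - 322)*(1/32559796850) = 387429*(1/32559796850) = 55347/4651399550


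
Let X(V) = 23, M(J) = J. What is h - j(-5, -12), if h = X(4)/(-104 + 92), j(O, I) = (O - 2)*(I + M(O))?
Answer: -1451/12 ≈ -120.92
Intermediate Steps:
j(O, I) = (-2 + O)*(I + O) (j(O, I) = (O - 2)*(I + O) = (-2 + O)*(I + O))
h = -23/12 (h = 23/(-104 + 92) = 23/(-12) = 23*(-1/12) = -23/12 ≈ -1.9167)
h - j(-5, -12) = -23/12 - ((-5)**2 - 2*(-12) - 2*(-5) - 12*(-5)) = -23/12 - (25 + 24 + 10 + 60) = -23/12 - 1*119 = -23/12 - 119 = -1451/12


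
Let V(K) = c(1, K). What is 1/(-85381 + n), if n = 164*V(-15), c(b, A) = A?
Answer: -1/87841 ≈ -1.1384e-5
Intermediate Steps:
V(K) = K
n = -2460 (n = 164*(-15) = -2460)
1/(-85381 + n) = 1/(-85381 - 2460) = 1/(-87841) = -1/87841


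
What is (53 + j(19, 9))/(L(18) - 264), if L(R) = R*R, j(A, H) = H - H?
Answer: 53/60 ≈ 0.88333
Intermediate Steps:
j(A, H) = 0
L(R) = R²
(53 + j(19, 9))/(L(18) - 264) = (53 + 0)/(18² - 264) = 53/(324 - 264) = 53/60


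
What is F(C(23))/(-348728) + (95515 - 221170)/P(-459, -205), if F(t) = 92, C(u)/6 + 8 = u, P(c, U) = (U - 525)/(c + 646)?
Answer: 102427886024/3182143 ≈ 32188.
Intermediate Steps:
P(c, U) = (-525 + U)/(646 + c)
C(u) = -48 + 6*u
F(C(23))/(-348728) + (95515 - 221170)/P(-459, -205) = 92/(-348728) + (95515 - 221170)/(((-525 - 205)/(646 - 459))) = 92*(-1/348728) - 125655/(-730/187) = -23/87182 - 125655/((1/187)*(-730)) = -23/87182 - 125655/(-730/187) = -23/87182 - 125655*(-187/730) = -23/87182 + 4699497/146 = 102427886024/3182143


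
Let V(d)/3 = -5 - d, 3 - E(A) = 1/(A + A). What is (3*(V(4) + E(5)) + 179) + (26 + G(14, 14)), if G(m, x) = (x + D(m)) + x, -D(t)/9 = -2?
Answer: 1787/10 ≈ 178.70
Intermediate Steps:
D(t) = 18 (D(t) = -9*(-2) = 18)
E(A) = 3 - 1/(2*A) (E(A) = 3 - 1/(A + A) = 3 - 1/(2*A))
V(d) = -15 - 3*d (V(d) = 3*(-5 - d) = -15 - 3*d)
G(m, x) = 18 + 2*x (G(m, x) = (x + 18) + x = (18 + x) + x = 18 + 2*x)
(3*(V(4) + E(5)) + 179) + (26 + G(14, 14)) = (3*((-15 - 3*4) + (3 - ½/5)) + 179) + (26 + (18 + 2*14)) = (3*((-15 - 12) + (3 - ½*⅕)) + 179) + (26 + (18 + 28)) = (3*(-27 + (3 - ⅒)) + 179) + (26 + 46) = (3*(-27 + 29/10) + 179) + 72 = (3*(-241/10) + 179) + 72 = (-723/10 + 179) + 72 = 1067/10 + 72 = 1787/10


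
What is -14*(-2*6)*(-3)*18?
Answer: -9072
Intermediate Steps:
-14*(-2*6)*(-3)*18 = -(-168)*(-3)*18 = -14*36*18 = -504*18 = -9072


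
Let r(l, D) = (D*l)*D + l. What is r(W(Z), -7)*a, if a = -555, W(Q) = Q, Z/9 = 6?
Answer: -1498500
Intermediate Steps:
Z = 54 (Z = 9*6 = 54)
r(l, D) = l + l*D² (r(l, D) = l*D² + l = l + l*D²)
r(W(Z), -7)*a = (54*(1 + (-7)²))*(-555) = (54*(1 + 49))*(-555) = (54*50)*(-555) = 2700*(-555) = -1498500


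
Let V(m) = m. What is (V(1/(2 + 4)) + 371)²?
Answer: 4959529/36 ≈ 1.3776e+5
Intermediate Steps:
(V(1/(2 + 4)) + 371)² = (1/(2 + 4) + 371)² = (1/6 + 371)² = (⅙ + 371)² = (2227/6)² = 4959529/36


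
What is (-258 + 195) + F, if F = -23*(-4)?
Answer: 29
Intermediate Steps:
F = 92
(-258 + 195) + F = (-258 + 195) + 92 = -63 + 92 = 29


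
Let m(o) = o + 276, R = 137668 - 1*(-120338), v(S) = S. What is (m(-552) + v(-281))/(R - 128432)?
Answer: -557/129574 ≈ -0.0042987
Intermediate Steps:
R = 258006 (R = 137668 + 120338 = 258006)
m(o) = 276 + o
(m(-552) + v(-281))/(R - 128432) = ((276 - 552) - 281)/(258006 - 128432) = (-276 - 281)/129574 = -557*1/129574 = -557/129574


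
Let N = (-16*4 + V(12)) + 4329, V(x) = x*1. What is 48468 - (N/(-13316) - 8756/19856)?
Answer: 400476927973/8262578 ≈ 48469.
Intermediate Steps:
V(x) = x
N = 4277 (N = (-16*4 + 12) + 4329 = (-64 + 12) + 4329 = -52 + 4329 = 4277)
48468 - (N/(-13316) - 8756/19856) = 48468 - (4277/(-13316) - 8756/19856) = 48468 - (4277*(-1/13316) - 8756*1/19856) = 48468 - (-4277/13316 - 2189/4964) = 48468 - 1*(-6297469/8262578) = 48468 + 6297469/8262578 = 400476927973/8262578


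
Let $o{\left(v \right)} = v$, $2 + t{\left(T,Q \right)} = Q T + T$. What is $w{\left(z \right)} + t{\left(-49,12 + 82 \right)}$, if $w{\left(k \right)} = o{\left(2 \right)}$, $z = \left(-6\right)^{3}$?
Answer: $-4655$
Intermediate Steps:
$t{\left(T,Q \right)} = -2 + T + Q T$ ($t{\left(T,Q \right)} = -2 + \left(Q T + T\right) = -2 + \left(T + Q T\right) = -2 + T + Q T$)
$z = -216$
$w{\left(k \right)} = 2$
$w{\left(z \right)} + t{\left(-49,12 + 82 \right)} = 2 - \left(51 - \left(12 + 82\right) \left(-49\right)\right) = 2 - 4657 = -4655$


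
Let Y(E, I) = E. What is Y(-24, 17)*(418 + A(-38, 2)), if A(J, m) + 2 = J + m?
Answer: -9120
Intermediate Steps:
A(J, m) = -2 + J + m (A(J, m) = -2 + (J + m) = -2 + J + m)
Y(-24, 17)*(418 + A(-38, 2)) = -24*(418 + (-2 - 38 + 2)) = -24*(418 - 38) = -24*380 = -9120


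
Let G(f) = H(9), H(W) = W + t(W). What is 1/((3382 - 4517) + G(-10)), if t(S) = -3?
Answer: -1/1129 ≈ -0.00088574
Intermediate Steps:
H(W) = -3 + W (H(W) = W - 3 = -3 + W)
G(f) = 6 (G(f) = -3 + 9 = 6)
1/((3382 - 4517) + G(-10)) = 1/((3382 - 4517) + 6) = 1/(-1135 + 6) = 1/(-1129) = -1/1129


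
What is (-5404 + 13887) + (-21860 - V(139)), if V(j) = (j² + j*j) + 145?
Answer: -52164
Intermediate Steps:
V(j) = 145 + 2*j² (V(j) = (j² + j²) + 145 = 2*j² + 145 = 145 + 2*j²)
(-5404 + 13887) + (-21860 - V(139)) = (-5404 + 13887) + (-21860 - (145 + 2*139²)) = 8483 + (-21860 - (145 + 2*19321)) = 8483 + (-21860 - (145 + 38642)) = 8483 + (-21860 - 1*38787) = 8483 + (-21860 - 38787) = 8483 - 60647 = -52164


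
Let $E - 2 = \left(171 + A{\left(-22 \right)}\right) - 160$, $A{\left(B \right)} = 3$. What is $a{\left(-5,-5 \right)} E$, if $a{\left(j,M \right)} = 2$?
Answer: $32$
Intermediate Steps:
$E = 16$ ($E = 2 + \left(\left(171 + 3\right) - 160\right) = 2 + \left(174 - 160\right) = 2 + 14 = 16$)
$a{\left(-5,-5 \right)} E = 2 \cdot 16 = 32$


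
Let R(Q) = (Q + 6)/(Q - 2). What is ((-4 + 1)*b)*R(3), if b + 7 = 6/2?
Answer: 108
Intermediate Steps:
b = -4 (b = -7 + 6/2 = -7 + 6*(½) = -7 + 3 = -4)
R(Q) = (6 + Q)/(-2 + Q)
((-4 + 1)*b)*R(3) = ((-4 + 1)*(-4))*((6 + 3)/(-2 + 3)) = (-3*(-4))*(9/1) = 12*(1*9) = 12*9 = 108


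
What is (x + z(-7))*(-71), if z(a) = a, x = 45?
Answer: -2698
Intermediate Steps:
(x + z(-7))*(-71) = (45 - 7)*(-71) = 38*(-71) = -2698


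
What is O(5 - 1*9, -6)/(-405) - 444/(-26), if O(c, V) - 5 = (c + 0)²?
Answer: 29879/1755 ≈ 17.025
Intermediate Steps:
O(c, V) = 5 + c² (O(c, V) = 5 + (c + 0)² = 5 + c²)
O(5 - 1*9, -6)/(-405) - 444/(-26) = (5 + (5 - 1*9)²)/(-405) - 444/(-26) = (5 + (5 - 9)²)*(-1/405) - 444*(-1/26) = (5 + (-4)²)*(-1/405) + 222/13 = (5 + 16)*(-1/405) + 222/13 = 21*(-1/405) + 222/13 = -7/135 + 222/13 = 29879/1755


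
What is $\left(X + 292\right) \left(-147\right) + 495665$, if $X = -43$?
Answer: $459062$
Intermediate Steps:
$\left(X + 292\right) \left(-147\right) + 495665 = \left(-43 + 292\right) \left(-147\right) + 495665 = 249 \left(-147\right) + 495665 = -36603 + 495665 = 459062$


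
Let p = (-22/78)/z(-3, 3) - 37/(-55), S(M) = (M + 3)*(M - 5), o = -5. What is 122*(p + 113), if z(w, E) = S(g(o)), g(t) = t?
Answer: 59486651/4290 ≈ 13866.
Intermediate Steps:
S(M) = (-5 + M)*(3 + M) (S(M) = (3 + M)*(-5 + M) = (-5 + M)*(3 + M))
z(w, E) = 20 (z(w, E) = -15 + (-5)**2 - 2*(-5) = -15 + 25 + 10 = 20)
p = 5651/8580 (p = -22/78/20 - 37/(-55) = -22*1/78*(1/20) - 37*(-1/55) = -11/39*1/20 + 37/55 = -11/780 + 37/55 = 5651/8580 ≈ 0.65862)
122*(p + 113) = 122*(5651/8580 + 113) = 122*(975191/8580) = 59486651/4290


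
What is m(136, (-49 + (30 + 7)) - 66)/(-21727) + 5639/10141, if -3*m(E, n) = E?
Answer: 368934835/661000521 ≈ 0.55815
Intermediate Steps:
m(E, n) = -E/3
m(136, (-49 + (30 + 7)) - 66)/(-21727) + 5639/10141 = -1/3*136/(-21727) + 5639/10141 = -136/3*(-1/21727) + 5639*(1/10141) = 136/65181 + 5639/10141 = 368934835/661000521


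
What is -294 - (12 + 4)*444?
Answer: -7398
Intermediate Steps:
-294 - (12 + 4)*444 = -294 - 1*16*444 = -294 - 16*444 = -294 - 7104 = -7398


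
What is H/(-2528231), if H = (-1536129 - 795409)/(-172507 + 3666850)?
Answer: 2331538/8834506297233 ≈ 2.6391e-7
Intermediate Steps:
H = -2331538/3494343 ≈ -0.66723
H/(-2528231) = -2331538/3494343/(-2528231) = -2331538/3494343*(-1/2528231) = 2331538/8834506297233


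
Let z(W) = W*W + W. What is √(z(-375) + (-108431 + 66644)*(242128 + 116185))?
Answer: I*√14972685081 ≈ 1.2236e+5*I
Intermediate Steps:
z(W) = W + W² (z(W) = W² + W = W + W²)
√(z(-375) + (-108431 + 66644)*(242128 + 116185)) = √(-375*(1 - 375) + (-108431 + 66644)*(242128 + 116185)) = √(-375*(-374) - 41787*358313) = √(140250 - 14972825331) = √(-14972685081) = I*√14972685081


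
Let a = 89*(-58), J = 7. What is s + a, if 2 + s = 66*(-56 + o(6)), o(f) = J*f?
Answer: -6088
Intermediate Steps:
a = -5162
o(f) = 7*f
s = -926 (s = -2 + 66*(-56 + 7*6) = -2 + 66*(-56 + 42) = -2 + 66*(-14) = -2 - 924 = -926)
s + a = -926 - 5162 = -6088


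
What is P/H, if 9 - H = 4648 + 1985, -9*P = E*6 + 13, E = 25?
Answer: 163/59616 ≈ 0.0027342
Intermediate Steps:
P = -163/9 (P = -(25*6 + 13)/9 = -(150 + 13)/9 = -1/9*163 = -163/9 ≈ -18.111)
H = -6624 (H = 9 - (4648 + 1985) = 9 - 1*6633 = 9 - 6633 = -6624)
P/H = -163/9/(-6624) = -163/9*(-1/6624) = 163/59616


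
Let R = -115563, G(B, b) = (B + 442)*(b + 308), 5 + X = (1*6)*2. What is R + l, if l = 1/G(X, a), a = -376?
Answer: -3528369517/30532 ≈ -1.1556e+5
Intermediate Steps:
X = 7 (X = -5 + (1*6)*2 = -5 + 6*2 = -5 + 12 = 7)
G(B, b) = (308 + b)*(442 + B) (G(B, b) = (442 + B)*(308 + b) = (308 + b)*(442 + B))
l = -1/30532 (l = 1/(136136 + 308*7 + 442*(-376) + 7*(-376)) = 1/(136136 + 2156 - 166192 - 2632) = 1/(-30532) = -1/30532 ≈ -3.2753e-5)
R + l = -115563 - 1/30532 = -3528369517/30532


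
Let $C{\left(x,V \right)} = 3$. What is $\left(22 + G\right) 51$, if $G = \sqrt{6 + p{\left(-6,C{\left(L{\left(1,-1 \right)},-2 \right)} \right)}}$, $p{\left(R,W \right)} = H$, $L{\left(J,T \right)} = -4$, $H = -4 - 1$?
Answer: $1173$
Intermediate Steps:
$H = -5$
$p{\left(R,W \right)} = -5$
$G = 1$ ($G = \sqrt{6 - 5} = \sqrt{1} = 1$)
$\left(22 + G\right) 51 = \left(22 + 1\right) 51 = 23 \cdot 51 = 1173$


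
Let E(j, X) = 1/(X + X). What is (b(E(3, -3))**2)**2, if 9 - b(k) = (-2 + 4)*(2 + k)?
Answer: 65536/81 ≈ 809.09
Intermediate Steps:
E(j, X) = 1/(2*X)
b(k) = 5 - 2*k (b(k) = 9 - (-2 + 4)*(2 + k) = 9 - 2*(2 + k) = 9 - (4 + 2*k) = 9 + (-4 - 2*k) = 5 - 2*k)
(b(E(3, -3))**2)**2 = ((5 - 1/(-3))**2)**2 = ((5 - (-1)/3)**2)**2 = ((5 - 2*(-1/6))**2)**2 = ((5 + 1/3)**2)**2 = ((16/3)**2)**2 = (256/9)**2 = 65536/81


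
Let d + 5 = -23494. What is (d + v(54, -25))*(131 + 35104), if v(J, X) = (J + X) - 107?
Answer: -830735595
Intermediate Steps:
v(J, X) = -107 + J + X
d = -23499 (d = -5 - 23494 = -23499)
(d + v(54, -25))*(131 + 35104) = (-23499 + (-107 + 54 - 25))*(131 + 35104) = (-23499 - 78)*35235 = -23577*35235 = -830735595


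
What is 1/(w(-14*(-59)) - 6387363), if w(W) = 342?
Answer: -1/6387021 ≈ -1.5657e-7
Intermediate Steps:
1/(w(-14*(-59)) - 6387363) = 1/(342 - 6387363) = 1/(-6387021) = -1/6387021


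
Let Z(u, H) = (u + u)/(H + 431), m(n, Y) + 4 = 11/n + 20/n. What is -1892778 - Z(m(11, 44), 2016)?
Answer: -50947905400/26917 ≈ -1.8928e+6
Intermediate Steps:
m(n, Y) = -4 + 31/n (m(n, Y) = -4 + (11/n + 20/n) = -4 + 31/n)
Z(u, H) = 2*u/(431 + H) (Z(u, H) = (2*u)/(431 + H) = 2*u/(431 + H))
-1892778 - Z(m(11, 44), 2016) = -1892778 - 2*(-4 + 31/11)/(431 + 2016) = -1892778 - 2*(-4 + 31*(1/11))/2447 = -1892778 - 2*(-4 + 31/11)/2447 = -1892778 - 2*(-13)/(11*2447) = -1892778 - 1*(-26/26917) = -1892778 + 26/26917 = -50947905400/26917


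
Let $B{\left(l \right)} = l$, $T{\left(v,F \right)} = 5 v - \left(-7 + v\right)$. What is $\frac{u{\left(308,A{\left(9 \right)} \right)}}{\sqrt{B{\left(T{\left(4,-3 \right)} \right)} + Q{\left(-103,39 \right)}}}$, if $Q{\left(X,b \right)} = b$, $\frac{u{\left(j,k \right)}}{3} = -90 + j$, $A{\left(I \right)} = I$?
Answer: $\frac{327 \sqrt{62}}{31} \approx 83.058$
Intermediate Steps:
$u{\left(j,k \right)} = -270 + 3 j$ ($u{\left(j,k \right)} = 3 \left(-90 + j\right) = -270 + 3 j$)
$T{\left(v,F \right)} = 7 + 4 v$
$\frac{u{\left(308,A{\left(9 \right)} \right)}}{\sqrt{B{\left(T{\left(4,-3 \right)} \right)} + Q{\left(-103,39 \right)}}} = \frac{-270 + 3 \cdot 308}{\sqrt{\left(7 + 4 \cdot 4\right) + 39}} = \frac{-270 + 924}{\sqrt{\left(7 + 16\right) + 39}} = \frac{654}{\sqrt{23 + 39}} = \frac{654}{\sqrt{62}} = 654 \frac{\sqrt{62}}{62} = \frac{327 \sqrt{62}}{31}$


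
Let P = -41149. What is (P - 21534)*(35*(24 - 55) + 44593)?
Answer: -2727211964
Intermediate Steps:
(P - 21534)*(35*(24 - 55) + 44593) = (-41149 - 21534)*(35*(24 - 55) + 44593) = -62683*(35*(-31) + 44593) = -62683*(-1085 + 44593) = -62683*43508 = -2727211964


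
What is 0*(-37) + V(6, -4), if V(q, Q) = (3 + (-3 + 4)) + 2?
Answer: 6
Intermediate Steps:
V(q, Q) = 6 (V(q, Q) = (3 + 1) + 2 = 4 + 2 = 6)
0*(-37) + V(6, -4) = 0*(-37) + 6 = 0 + 6 = 6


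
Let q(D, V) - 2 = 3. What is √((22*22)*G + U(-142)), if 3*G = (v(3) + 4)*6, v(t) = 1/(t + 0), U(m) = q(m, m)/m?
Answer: √761224938/426 ≈ 64.766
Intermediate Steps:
q(D, V) = 5 (q(D, V) = 2 + 3 = 5)
U(m) = 5/m
v(t) = 1/t
G = 26/3 (G = ((1/3 + 4)*6)/3 = ((⅓ + 4)*6)/3 = ((13/3)*6)/3 = (⅓)*26 = 26/3 ≈ 8.6667)
√((22*22)*G + U(-142)) = √((22*22)*(26/3) + 5/(-142)) = √(484*(26/3) + 5*(-1/142)) = √(12584/3 - 5/142) = √(1786913/426) = √761224938/426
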